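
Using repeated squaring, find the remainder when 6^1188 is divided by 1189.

6^1 ≡ 6 (mod 1189)
6^2 ≡ 6^2 = 36 ≡ 36 (mod 1189)
6^4 ≡ 36^2 = 1296 ≡ 107 (mod 1189)
6^8 ≡ 107^2 = 11449 ≡ 748 (mod 1189)
6^16 ≡ 748^2 = 559504 ≡ 674 (mod 1189)
6^32 ≡ 674^2 = 454276 ≡ 78 (mod 1189)
6^64 ≡ 78^2 = 6084 ≡ 139 (mod 1189)
6^128 ≡ 139^2 = 19321 ≡ 297 (mod 1189)
6^256 ≡ 297^2 = 88209 ≡ 223 (mod 1189)
6^512 ≡ 223^2 = 49729 ≡ 980 (mod 1189)
6^1024 ≡ 980^2 = 960400 ≡ 877 (mod 1189)
1188 = 1024 + 128 + 32 + 4 in binary powers of 2.
So 6^1188 ≡ 877 · 297 · 78 · 107 ≡ 605 (mod 1189).
Since 605 ≠ 1, base 6 is a Fermat witness: 1189 is composite.

605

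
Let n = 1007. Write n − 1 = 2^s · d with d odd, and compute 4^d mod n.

271

1007 − 1 = 1006 = 2^1 · 503, so d = 503.
4^1 ≡ 4 (mod 1007)
4^2 ≡ 4^2 = 16 ≡ 16 (mod 1007)
4^4 ≡ 16^2 = 256 ≡ 256 (mod 1007)
4^8 ≡ 256^2 = 65536 ≡ 81 (mod 1007)
4^16 ≡ 81^2 = 6561 ≡ 519 (mod 1007)
4^32 ≡ 519^2 = 269361 ≡ 492 (mod 1007)
4^64 ≡ 492^2 = 242064 ≡ 384 (mod 1007)
4^128 ≡ 384^2 = 147456 ≡ 434 (mod 1007)
4^256 ≡ 434^2 = 188356 ≡ 47 (mod 1007)
503 = 256 + 128 + 64 + 32 + 16 + 4 + 2 + 1 in binary powers of 2.
So 4^503 ≡ 47 · 434 · 384 · 492 · 519 · 256 · 16 · 4 ≡ 271 (mod 1007).
Squaring chain: 271; never reaches −1, so base 4 is a Miller–Rabin witness that 1007 is composite.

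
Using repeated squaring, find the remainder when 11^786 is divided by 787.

1

11^1 ≡ 11 (mod 787)
11^2 ≡ 11^2 = 121 ≡ 121 (mod 787)
11^4 ≡ 121^2 = 14641 ≡ 475 (mod 787)
11^8 ≡ 475^2 = 225625 ≡ 543 (mod 787)
11^16 ≡ 543^2 = 294849 ≡ 511 (mod 787)
11^32 ≡ 511^2 = 261121 ≡ 624 (mod 787)
11^64 ≡ 624^2 = 389376 ≡ 598 (mod 787)
11^128 ≡ 598^2 = 357604 ≡ 306 (mod 787)
11^256 ≡ 306^2 = 93636 ≡ 770 (mod 787)
11^512 ≡ 770^2 = 592900 ≡ 289 (mod 787)
786 = 512 + 256 + 16 + 2 in binary powers of 2.
So 11^786 ≡ 289 · 770 · 511 · 121 ≡ 1 (mod 787).
Since the result is 1, base 11 gives no evidence that 787 is composite.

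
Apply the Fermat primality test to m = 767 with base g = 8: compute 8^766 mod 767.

285

8^1 ≡ 8 (mod 767)
8^2 ≡ 8^2 = 64 ≡ 64 (mod 767)
8^4 ≡ 64^2 = 4096 ≡ 261 (mod 767)
8^8 ≡ 261^2 = 68121 ≡ 625 (mod 767)
8^16 ≡ 625^2 = 390625 ≡ 222 (mod 767)
8^32 ≡ 222^2 = 49284 ≡ 196 (mod 767)
8^64 ≡ 196^2 = 38416 ≡ 66 (mod 767)
8^128 ≡ 66^2 = 4356 ≡ 521 (mod 767)
8^256 ≡ 521^2 = 271441 ≡ 690 (mod 767)
8^512 ≡ 690^2 = 476100 ≡ 560 (mod 767)
766 = 512 + 128 + 64 + 32 + 16 + 8 + 4 + 2 in binary powers of 2.
So 8^766 ≡ 560 · 521 · 66 · 196 · 222 · 625 · 261 · 64 ≡ 285 (mod 767).
Since 285 ≠ 1, base 8 is a Fermat witness: 767 is composite.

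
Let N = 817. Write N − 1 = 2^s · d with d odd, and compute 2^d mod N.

817 − 1 = 816 = 2^4 · 51, so d = 51.
2^1 ≡ 2 (mod 817)
2^2 ≡ 2^2 = 4 ≡ 4 (mod 817)
2^4 ≡ 4^2 = 16 ≡ 16 (mod 817)
2^8 ≡ 16^2 = 256 ≡ 256 (mod 817)
2^16 ≡ 256^2 = 65536 ≡ 176 (mod 817)
2^32 ≡ 176^2 = 30976 ≡ 747 (mod 817)
51 = 32 + 16 + 2 + 1 in binary powers of 2.
So 2^51 ≡ 747 · 176 · 4 · 2 ≡ 297 (mod 817).
Squaring chain: 297 → 790 → 729 → 391; never reaches −1, so base 2 is a Miller–Rabin witness that 817 is composite.

297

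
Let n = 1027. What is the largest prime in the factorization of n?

1027 = 13 · 79
79 is prime.
So 1027 = 13 · 79; the largest prime factor is 79.

79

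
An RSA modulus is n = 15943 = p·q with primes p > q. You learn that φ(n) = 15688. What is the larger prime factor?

149

φ(n) = (p−1)(q−1) = n − (p+q) + 1, so p + q = 15943 − 15688 + 1 = 256.
p and q are the roots of t² − 256t + 15943 = 0.
Discriminant: 256² − 4·15943 = 65536 − 63772 = 1764; √1764 = 42.
q = (256 − 42)/2 = 107, p = (256 + 42)/2 = 149.
Check: 107 · 149 = 15943.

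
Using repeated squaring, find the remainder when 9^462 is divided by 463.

9^1 ≡ 9 (mod 463)
9^2 ≡ 9^2 = 81 ≡ 81 (mod 463)
9^4 ≡ 81^2 = 6561 ≡ 79 (mod 463)
9^8 ≡ 79^2 = 6241 ≡ 222 (mod 463)
9^16 ≡ 222^2 = 49284 ≡ 206 (mod 463)
9^32 ≡ 206^2 = 42436 ≡ 303 (mod 463)
9^64 ≡ 303^2 = 91809 ≡ 135 (mod 463)
9^128 ≡ 135^2 = 18225 ≡ 168 (mod 463)
9^256 ≡ 168^2 = 28224 ≡ 444 (mod 463)
462 = 256 + 128 + 64 + 8 + 4 + 2 in binary powers of 2.
So 9^462 ≡ 444 · 168 · 135 · 222 · 79 · 81 ≡ 1 (mod 463).
Since the result is 1, base 9 gives no evidence that 463 is composite.

1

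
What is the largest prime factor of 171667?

171667 = 41 · 4187
4187 = 53 · 79
79 is prime.
So 171667 = 41 · 53 · 79; the largest prime factor is 79.

79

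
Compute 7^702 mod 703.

1

7^1 ≡ 7 (mod 703)
7^2 ≡ 7^2 = 49 ≡ 49 (mod 703)
7^4 ≡ 49^2 = 2401 ≡ 292 (mod 703)
7^8 ≡ 292^2 = 85264 ≡ 201 (mod 703)
7^16 ≡ 201^2 = 40401 ≡ 330 (mod 703)
7^32 ≡ 330^2 = 108900 ≡ 638 (mod 703)
7^64 ≡ 638^2 = 407044 ≡ 7 (mod 703)
7^128 ≡ 7^2 = 49 ≡ 49 (mod 703)
7^256 ≡ 49^2 = 2401 ≡ 292 (mod 703)
7^512 ≡ 292^2 = 85264 ≡ 201 (mod 703)
702 = 512 + 128 + 32 + 16 + 8 + 4 + 2 in binary powers of 2.
So 7^702 ≡ 201 · 49 · 638 · 330 · 201 · 292 · 49 ≡ 1 (mod 703).
Since the result is 1, base 7 gives no evidence that 703 is composite.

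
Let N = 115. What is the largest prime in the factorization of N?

115 = 5 · 23
23 is prime.
So 115 = 5 · 23; the largest prime factor is 23.

23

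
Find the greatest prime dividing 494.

19

494 = 2 · 247
247 = 13 · 19
19 is prime.
So 494 = 2 · 13 · 19; the largest prime factor is 19.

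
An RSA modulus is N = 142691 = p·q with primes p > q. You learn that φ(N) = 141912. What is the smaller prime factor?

φ(n) = (p−1)(q−1) = n − (p+q) + 1, so p + q = 142691 − 141912 + 1 = 780.
p and q are the roots of t² − 780t + 142691 = 0.
Discriminant: 780² − 4·142691 = 608400 − 570764 = 37636; √37636 = 194.
q = (780 − 194)/2 = 293, p = (780 + 194)/2 = 487.
Check: 293 · 487 = 142691.

293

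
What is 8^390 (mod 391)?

361

8^1 ≡ 8 (mod 391)
8^2 ≡ 8^2 = 64 ≡ 64 (mod 391)
8^4 ≡ 64^2 = 4096 ≡ 186 (mod 391)
8^8 ≡ 186^2 = 34596 ≡ 188 (mod 391)
8^16 ≡ 188^2 = 35344 ≡ 154 (mod 391)
8^32 ≡ 154^2 = 23716 ≡ 256 (mod 391)
8^64 ≡ 256^2 = 65536 ≡ 239 (mod 391)
8^128 ≡ 239^2 = 57121 ≡ 35 (mod 391)
8^256 ≡ 35^2 = 1225 ≡ 52 (mod 391)
390 = 256 + 128 + 4 + 2 in binary powers of 2.
So 8^390 ≡ 52 · 35 · 186 · 64 ≡ 361 (mod 391).
Since 361 ≠ 1, base 8 is a Fermat witness: 391 is composite.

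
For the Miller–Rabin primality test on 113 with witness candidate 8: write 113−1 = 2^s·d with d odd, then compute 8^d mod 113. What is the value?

113 − 1 = 112 = 2^4 · 7, so d = 7.
8^1 ≡ 8 (mod 113)
8^2 ≡ 8^2 = 64 ≡ 64 (mod 113)
8^4 ≡ 64^2 = 4096 ≡ 28 (mod 113)
7 = 4 + 2 + 1 in binary powers of 2.
So 8^7 ≡ 28 · 64 · 8 ≡ 98 (mod 113).
Squaring chain: 98 → 112 → 1 → 1; reaches −1, so base 8 does not prove 113 composite.

98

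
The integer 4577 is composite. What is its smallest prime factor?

4577 is odd.
Digit sum 23, not divisible by 3.
Ends in 7: not divisible by 5.
7: 4577 = 7·653 + 6
11: 4577 = 11·416 + 1
13: 4577 = 13·352 + 1
17: 4577 = 17·269 + 4
19: 4577 = 19·240 + 17
23: 4577 = 23·199

23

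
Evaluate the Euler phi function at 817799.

Factor: 817799 = 59 · 83 · 167.
φ(817799) = (59−1) · (83−1) · (167−1) = 58 · 82 · 166 = 789496.

789496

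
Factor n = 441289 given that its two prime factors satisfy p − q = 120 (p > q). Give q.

Since p = q + 120, we have 441289 = q(q + 120), so q² + 120q − 441289 = 0.
Discriminant: 120² + 4·441289 = 14400 + 1765156 = 1779556; √1779556 = 1334.
q = (−120 + 1334)/2 = 607, and p = q + 120 = 727.
Check: 607 · 727 = 441289.

607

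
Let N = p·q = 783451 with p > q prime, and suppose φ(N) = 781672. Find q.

φ(n) = (p−1)(q−1) = n − (p+q) + 1, so p + q = 783451 − 781672 + 1 = 1780.
p and q are the roots of t² − 1780t + 783451 = 0.
Discriminant: 1780² − 4·783451 = 3168400 − 3133804 = 34596; √34596 = 186.
q = (1780 − 186)/2 = 797, p = (1780 + 186)/2 = 983.
Check: 797 · 983 = 783451.

797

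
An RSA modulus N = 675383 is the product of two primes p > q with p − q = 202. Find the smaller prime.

Since p = q + 202, we have 675383 = q(q + 202), so q² + 202q − 675383 = 0.
Discriminant: 202² + 4·675383 = 40804 + 2701532 = 2742336; √2742336 = 1656.
q = (−202 + 1656)/2 = 727, and p = q + 202 = 929.
Check: 727 · 929 = 675383.

727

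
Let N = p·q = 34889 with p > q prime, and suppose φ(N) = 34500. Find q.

139

φ(n) = (p−1)(q−1) = n − (p+q) + 1, so p + q = 34889 − 34500 + 1 = 390.
p and q are the roots of t² − 390t + 34889 = 0.
Discriminant: 390² − 4·34889 = 152100 − 139556 = 12544; √12544 = 112.
q = (390 − 112)/2 = 139, p = (390 + 112)/2 = 251.
Check: 139 · 251 = 34889.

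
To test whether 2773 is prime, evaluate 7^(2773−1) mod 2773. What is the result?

7^1 ≡ 7 (mod 2773)
7^2 ≡ 7^2 = 49 ≡ 49 (mod 2773)
7^4 ≡ 49^2 = 2401 ≡ 2401 (mod 2773)
7^8 ≡ 2401^2 = 5764801 ≡ 2507 (mod 2773)
7^16 ≡ 2507^2 = 6285049 ≡ 1431 (mod 2773)
7^32 ≡ 1431^2 = 2047761 ≡ 1287 (mod 2773)
7^64 ≡ 1287^2 = 1656369 ≡ 888 (mod 2773)
7^128 ≡ 888^2 = 788544 ≡ 1012 (mod 2773)
7^256 ≡ 1012^2 = 1024144 ≡ 907 (mod 2773)
7^512 ≡ 907^2 = 822649 ≡ 1841 (mod 2773)
7^1024 ≡ 1841^2 = 3389281 ≡ 675 (mod 2773)
7^2048 ≡ 675^2 = 455625 ≡ 853 (mod 2773)
2772 = 2048 + 512 + 128 + 64 + 16 + 4 in binary powers of 2.
So 7^2772 ≡ 853 · 1841 · 1012 · 888 · 1431 · 2401 ≡ 1521 (mod 2773).
Since 1521 ≠ 1, base 7 is a Fermat witness: 2773 is composite.

1521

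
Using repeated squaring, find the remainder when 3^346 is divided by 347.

3^1 ≡ 3 (mod 347)
3^2 ≡ 3^2 = 9 ≡ 9 (mod 347)
3^4 ≡ 9^2 = 81 ≡ 81 (mod 347)
3^8 ≡ 81^2 = 6561 ≡ 315 (mod 347)
3^16 ≡ 315^2 = 99225 ≡ 330 (mod 347)
3^32 ≡ 330^2 = 108900 ≡ 289 (mod 347)
3^64 ≡ 289^2 = 83521 ≡ 241 (mod 347)
3^128 ≡ 241^2 = 58081 ≡ 132 (mod 347)
3^256 ≡ 132^2 = 17424 ≡ 74 (mod 347)
346 = 256 + 64 + 16 + 8 + 2 in binary powers of 2.
So 3^346 ≡ 74 · 241 · 330 · 315 · 9 ≡ 1 (mod 347).
Since the result is 1, base 3 gives no evidence that 347 is composite.

1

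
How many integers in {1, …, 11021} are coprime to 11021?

Factor: 11021 = 103 · 107.
φ(11021) = (103−1) · (107−1) = 102 · 106 = 10812.

10812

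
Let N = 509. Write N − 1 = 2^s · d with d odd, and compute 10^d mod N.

208

509 − 1 = 508 = 2^2 · 127, so d = 127.
10^1 ≡ 10 (mod 509)
10^2 ≡ 10^2 = 100 ≡ 100 (mod 509)
10^4 ≡ 100^2 = 10000 ≡ 329 (mod 509)
10^8 ≡ 329^2 = 108241 ≡ 333 (mod 509)
10^16 ≡ 333^2 = 110889 ≡ 436 (mod 509)
10^32 ≡ 436^2 = 190096 ≡ 239 (mod 509)
10^64 ≡ 239^2 = 57121 ≡ 113 (mod 509)
127 = 64 + 32 + 16 + 8 + 4 + 2 + 1 in binary powers of 2.
So 10^127 ≡ 113 · 239 · 436 · 333 · 329 · 100 · 10 ≡ 208 (mod 509).
Squaring chain: 208 → 508; reaches −1, so base 10 does not prove 509 composite.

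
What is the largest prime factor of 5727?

83

5727 = 3 · 1909
1909 = 23 · 83
83 is prime.
So 5727 = 3 · 23 · 83; the largest prime factor is 83.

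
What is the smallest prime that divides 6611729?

61

6611729 is odd.
Digit sum 32, not divisible by 3.
Ends in 9: not divisible by 5.
7: 6611729 = 7·944532 + 5
11: 6611729 = 11·601066 + 3
13: 6611729 = 13·508594 + 7
17: 6611729 = 17·388925 + 4
19: 6611729 = 19·347985 + 14
23: 6611729 = 23·287466 + 11
29: 6611729 = 29·227990 + 19
31: 6611729 = 31·213281 + 18
37: 6611729 = 37·178695 + 14
41: 6611729 = 41·161261 + 28
43: 6611729 = 43·153761 + 6
47: 6611729 = 47·140675 + 4
53: 6611729 = 53·124749 + 32
59: 6611729 = 59·112063 + 12
61: 6611729 = 61·108389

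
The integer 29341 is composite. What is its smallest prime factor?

29341 is odd.
Digit sum 19, not divisible by 3.
Ends in 1: not divisible by 5.
7: 29341 = 7·4191 + 4
11: 29341 = 11·2667 + 4
13: 29341 = 13·2257

13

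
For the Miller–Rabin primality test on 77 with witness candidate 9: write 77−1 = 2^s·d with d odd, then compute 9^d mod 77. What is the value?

16

77 − 1 = 76 = 2^2 · 19, so d = 19.
9^1 ≡ 9 (mod 77)
9^2 ≡ 9^2 = 81 ≡ 4 (mod 77)
9^4 ≡ 4^2 = 16 ≡ 16 (mod 77)
9^8 ≡ 16^2 = 256 ≡ 25 (mod 77)
9^16 ≡ 25^2 = 625 ≡ 9 (mod 77)
19 = 16 + 2 + 1 in binary powers of 2.
So 9^19 ≡ 9 · 4 · 9 ≡ 16 (mod 77).
Squaring chain: 16 → 25; never reaches −1, so base 9 is a Miller–Rabin witness that 77 is composite.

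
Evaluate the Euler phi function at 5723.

Factor: 5723 = 59 · 97.
φ(5723) = (59−1) · (97−1) = 58 · 96 = 5568.

5568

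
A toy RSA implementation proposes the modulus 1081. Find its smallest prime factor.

23

1081 is odd.
Digit sum 10, not divisible by 3.
Ends in 1: not divisible by 5.
7: 1081 = 7·154 + 3
11: 1081 = 11·98 + 3
13: 1081 = 13·83 + 2
17: 1081 = 17·63 + 10
19: 1081 = 19·56 + 17
23: 1081 = 23·47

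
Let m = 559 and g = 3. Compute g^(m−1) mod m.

3^1 ≡ 3 (mod 559)
3^2 ≡ 3^2 = 9 ≡ 9 (mod 559)
3^4 ≡ 9^2 = 81 ≡ 81 (mod 559)
3^8 ≡ 81^2 = 6561 ≡ 412 (mod 559)
3^16 ≡ 412^2 = 169744 ≡ 367 (mod 559)
3^32 ≡ 367^2 = 134689 ≡ 529 (mod 559)
3^64 ≡ 529^2 = 279841 ≡ 341 (mod 559)
3^128 ≡ 341^2 = 116281 ≡ 9 (mod 559)
3^256 ≡ 9^2 = 81 ≡ 81 (mod 559)
3^512 ≡ 81^2 = 6561 ≡ 412 (mod 559)
558 = 512 + 32 + 8 + 4 + 2 in binary powers of 2.
So 3^558 ≡ 412 · 529 · 412 · 81 · 9 ≡ 391 (mod 559).
Since 391 ≠ 1, base 3 is a Fermat witness: 559 is composite.

391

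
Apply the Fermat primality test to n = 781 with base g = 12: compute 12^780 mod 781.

529

12^1 ≡ 12 (mod 781)
12^2 ≡ 12^2 = 144 ≡ 144 (mod 781)
12^4 ≡ 144^2 = 20736 ≡ 430 (mod 781)
12^8 ≡ 430^2 = 184900 ≡ 584 (mod 781)
12^16 ≡ 584^2 = 341056 ≡ 540 (mod 781)
12^32 ≡ 540^2 = 291600 ≡ 287 (mod 781)
12^64 ≡ 287^2 = 82369 ≡ 364 (mod 781)
12^128 ≡ 364^2 = 132496 ≡ 507 (mod 781)
12^256 ≡ 507^2 = 257049 ≡ 100 (mod 781)
12^512 ≡ 100^2 = 10000 ≡ 628 (mod 781)
780 = 512 + 256 + 8 + 4 in binary powers of 2.
So 12^780 ≡ 628 · 100 · 584 · 430 ≡ 529 (mod 781).
Since 529 ≠ 1, base 12 is a Fermat witness: 781 is composite.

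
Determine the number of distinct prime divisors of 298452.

298452 = 2^2 · 74613
74613 = 3 · 24871
24871 = 7 · 3553
3553 = 11 · 323
323 = 17 · 19
298452 = 2^2 · 3 · 7 · 11 · 17 · 19, which has 6 distinct prime factors.

6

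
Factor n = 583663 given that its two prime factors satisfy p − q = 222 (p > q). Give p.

883

Since p = q + 222, we have 583663 = q(q + 222), so q² + 222q − 583663 = 0.
Discriminant: 222² + 4·583663 = 49284 + 2334652 = 2383936; √2383936 = 1544.
q = (−222 + 1544)/2 = 661, and p = q + 222 = 883.
Check: 661 · 883 = 583663.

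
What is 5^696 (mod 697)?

611

5^1 ≡ 5 (mod 697)
5^2 ≡ 5^2 = 25 ≡ 25 (mod 697)
5^4 ≡ 25^2 = 625 ≡ 625 (mod 697)
5^8 ≡ 625^2 = 390625 ≡ 305 (mod 697)
5^16 ≡ 305^2 = 93025 ≡ 324 (mod 697)
5^32 ≡ 324^2 = 104976 ≡ 426 (mod 697)
5^64 ≡ 426^2 = 181476 ≡ 256 (mod 697)
5^128 ≡ 256^2 = 65536 ≡ 18 (mod 697)
5^256 ≡ 18^2 = 324 ≡ 324 (mod 697)
5^512 ≡ 324^2 = 104976 ≡ 426 (mod 697)
696 = 512 + 128 + 32 + 16 + 8 in binary powers of 2.
So 5^696 ≡ 426 · 18 · 426 · 324 · 305 ≡ 611 (mod 697).
Since 611 ≠ 1, base 5 is a Fermat witness: 697 is composite.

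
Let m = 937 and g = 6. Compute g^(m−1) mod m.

1

6^1 ≡ 6 (mod 937)
6^2 ≡ 6^2 = 36 ≡ 36 (mod 937)
6^4 ≡ 36^2 = 1296 ≡ 359 (mod 937)
6^8 ≡ 359^2 = 128881 ≡ 512 (mod 937)
6^16 ≡ 512^2 = 262144 ≡ 721 (mod 937)
6^32 ≡ 721^2 = 519841 ≡ 743 (mod 937)
6^64 ≡ 743^2 = 552049 ≡ 156 (mod 937)
6^128 ≡ 156^2 = 24336 ≡ 911 (mod 937)
6^256 ≡ 911^2 = 829921 ≡ 676 (mod 937)
6^512 ≡ 676^2 = 456976 ≡ 657 (mod 937)
936 = 512 + 256 + 128 + 32 + 8 in binary powers of 2.
So 6^936 ≡ 657 · 676 · 911 · 743 · 512 ≡ 1 (mod 937).
Since the result is 1, base 6 gives no evidence that 937 is composite.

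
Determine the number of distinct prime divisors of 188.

188 = 2^2 · 47
188 = 2^2 · 47, which has 2 distinct prime factors.

2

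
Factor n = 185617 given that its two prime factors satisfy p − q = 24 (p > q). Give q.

Since p = q + 24, we have 185617 = q(q + 24), so q² + 24q − 185617 = 0.
Discriminant: 24² + 4·185617 = 576 + 742468 = 743044; √743044 = 862.
q = (−24 + 862)/2 = 419, and p = q + 24 = 443.
Check: 419 · 443 = 185617.

419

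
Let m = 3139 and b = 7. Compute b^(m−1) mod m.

7^1 ≡ 7 (mod 3139)
7^2 ≡ 7^2 = 49 ≡ 49 (mod 3139)
7^4 ≡ 49^2 = 2401 ≡ 2401 (mod 3139)
7^8 ≡ 2401^2 = 5764801 ≡ 1597 (mod 3139)
7^16 ≡ 1597^2 = 2550409 ≡ 1541 (mod 3139)
7^32 ≡ 1541^2 = 2374681 ≡ 1597 (mod 3139)
7^64 ≡ 1597^2 = 2550409 ≡ 1541 (mod 3139)
7^128 ≡ 1541^2 = 2374681 ≡ 1597 (mod 3139)
7^256 ≡ 1597^2 = 2550409 ≡ 1541 (mod 3139)
7^512 ≡ 1541^2 = 2374681 ≡ 1597 (mod 3139)
7^1024 ≡ 1597^2 = 2550409 ≡ 1541 (mod 3139)
7^2048 ≡ 1541^2 = 2374681 ≡ 1597 (mod 3139)
3138 = 2048 + 1024 + 64 + 2 in binary powers of 2.
So 7^3138 ≡ 1597 · 1541 · 1541 · 49 ≡ 173 (mod 3139).
Since 173 ≠ 1, base 7 is a Fermat witness: 3139 is composite.

173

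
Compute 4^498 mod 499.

1

4^1 ≡ 4 (mod 499)
4^2 ≡ 4^2 = 16 ≡ 16 (mod 499)
4^4 ≡ 16^2 = 256 ≡ 256 (mod 499)
4^8 ≡ 256^2 = 65536 ≡ 167 (mod 499)
4^16 ≡ 167^2 = 27889 ≡ 444 (mod 499)
4^32 ≡ 444^2 = 197136 ≡ 31 (mod 499)
4^64 ≡ 31^2 = 961 ≡ 462 (mod 499)
4^128 ≡ 462^2 = 213444 ≡ 371 (mod 499)
4^256 ≡ 371^2 = 137641 ≡ 416 (mod 499)
498 = 256 + 128 + 64 + 32 + 16 + 2 in binary powers of 2.
So 4^498 ≡ 416 · 371 · 462 · 31 · 444 · 16 ≡ 1 (mod 499).
Since the result is 1, base 4 gives no evidence that 499 is composite.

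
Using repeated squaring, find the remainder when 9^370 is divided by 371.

9^1 ≡ 9 (mod 371)
9^2 ≡ 9^2 = 81 ≡ 81 (mod 371)
9^4 ≡ 81^2 = 6561 ≡ 254 (mod 371)
9^8 ≡ 254^2 = 64516 ≡ 333 (mod 371)
9^16 ≡ 333^2 = 110889 ≡ 331 (mod 371)
9^32 ≡ 331^2 = 109561 ≡ 116 (mod 371)
9^64 ≡ 116^2 = 13456 ≡ 100 (mod 371)
9^128 ≡ 100^2 = 10000 ≡ 354 (mod 371)
9^256 ≡ 354^2 = 125316 ≡ 289 (mod 371)
370 = 256 + 64 + 32 + 16 + 2 in binary powers of 2.
So 9^370 ≡ 289 · 100 · 116 · 331 · 81 ≡ 275 (mod 371).
Since 275 ≠ 1, base 9 is a Fermat witness: 371 is composite.

275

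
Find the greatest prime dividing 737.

737 = 11 · 67
67 is prime.
So 737 = 11 · 67; the largest prime factor is 67.

67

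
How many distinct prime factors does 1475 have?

2

1475 = 5^2 · 59
1475 = 5^2 · 59, which has 2 distinct prime factors.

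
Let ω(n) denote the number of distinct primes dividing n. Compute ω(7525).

7525 = 5^2 · 301
301 = 7 · 43
7525 = 5^2 · 7 · 43, which has 3 distinct prime factors.

3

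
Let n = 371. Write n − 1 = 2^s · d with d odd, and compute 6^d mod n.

371 − 1 = 370 = 2^1 · 185, so d = 185.
6^1 ≡ 6 (mod 371)
6^2 ≡ 6^2 = 36 ≡ 36 (mod 371)
6^4 ≡ 36^2 = 1296 ≡ 183 (mod 371)
6^8 ≡ 183^2 = 33489 ≡ 99 (mod 371)
6^16 ≡ 99^2 = 9801 ≡ 155 (mod 371)
6^32 ≡ 155^2 = 24025 ≡ 281 (mod 371)
6^64 ≡ 281^2 = 78961 ≡ 309 (mod 371)
6^128 ≡ 309^2 = 95481 ≡ 134 (mod 371)
185 = 128 + 32 + 16 + 8 + 1 in binary powers of 2.
So 6^185 ≡ 134 · 281 · 155 · 99 · 6 ≡ 216 (mod 371).
Squaring chain: 216; never reaches −1, so base 6 is a Miller–Rabin witness that 371 is composite.

216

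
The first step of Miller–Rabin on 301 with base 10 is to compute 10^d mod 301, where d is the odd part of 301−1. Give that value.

279

301 − 1 = 300 = 2^2 · 75, so d = 75.
10^1 ≡ 10 (mod 301)
10^2 ≡ 10^2 = 100 ≡ 100 (mod 301)
10^4 ≡ 100^2 = 10000 ≡ 67 (mod 301)
10^8 ≡ 67^2 = 4489 ≡ 275 (mod 301)
10^16 ≡ 275^2 = 75625 ≡ 74 (mod 301)
10^32 ≡ 74^2 = 5476 ≡ 58 (mod 301)
10^64 ≡ 58^2 = 3364 ≡ 53 (mod 301)
75 = 64 + 8 + 2 + 1 in binary powers of 2.
So 10^75 ≡ 53 · 275 · 100 · 10 ≡ 279 (mod 301).
Squaring chain: 279 → 183; never reaches −1, so base 10 is a Miller–Rabin witness that 301 is composite.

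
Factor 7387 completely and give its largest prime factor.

89

7387 = 83 · 89
89 is prime.
So 7387 = 83 · 89; the largest prime factor is 89.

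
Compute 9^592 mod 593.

1

9^1 ≡ 9 (mod 593)
9^2 ≡ 9^2 = 81 ≡ 81 (mod 593)
9^4 ≡ 81^2 = 6561 ≡ 38 (mod 593)
9^8 ≡ 38^2 = 1444 ≡ 258 (mod 593)
9^16 ≡ 258^2 = 66564 ≡ 148 (mod 593)
9^32 ≡ 148^2 = 21904 ≡ 556 (mod 593)
9^64 ≡ 556^2 = 309136 ≡ 183 (mod 593)
9^128 ≡ 183^2 = 33489 ≡ 281 (mod 593)
9^256 ≡ 281^2 = 78961 ≡ 92 (mod 593)
9^512 ≡ 92^2 = 8464 ≡ 162 (mod 593)
592 = 512 + 64 + 16 in binary powers of 2.
So 9^592 ≡ 162 · 183 · 148 ≡ 1 (mod 593).
Since the result is 1, base 9 gives no evidence that 593 is composite.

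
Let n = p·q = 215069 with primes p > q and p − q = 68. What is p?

Since p = q + 68, we have 215069 = q(q + 68), so q² + 68q − 215069 = 0.
Discriminant: 68² + 4·215069 = 4624 + 860276 = 864900; √864900 = 930.
q = (−68 + 930)/2 = 431, and p = q + 68 = 499.
Check: 431 · 499 = 215069.

499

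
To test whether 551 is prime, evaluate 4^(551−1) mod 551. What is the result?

517

4^1 ≡ 4 (mod 551)
4^2 ≡ 4^2 = 16 ≡ 16 (mod 551)
4^4 ≡ 16^2 = 256 ≡ 256 (mod 551)
4^8 ≡ 256^2 = 65536 ≡ 518 (mod 551)
4^16 ≡ 518^2 = 268324 ≡ 538 (mod 551)
4^32 ≡ 538^2 = 289444 ≡ 169 (mod 551)
4^64 ≡ 169^2 = 28561 ≡ 460 (mod 551)
4^128 ≡ 460^2 = 211600 ≡ 16 (mod 551)
4^256 ≡ 16^2 = 256 ≡ 256 (mod 551)
4^512 ≡ 256^2 = 65536 ≡ 518 (mod 551)
550 = 512 + 32 + 4 + 2 in binary powers of 2.
So 4^550 ≡ 518 · 169 · 256 · 16 ≡ 517 (mod 551).
Since 517 ≠ 1, base 4 is a Fermat witness: 551 is composite.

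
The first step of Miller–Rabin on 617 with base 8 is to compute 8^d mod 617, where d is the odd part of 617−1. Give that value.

616

617 − 1 = 616 = 2^3 · 77, so d = 77.
8^1 ≡ 8 (mod 617)
8^2 ≡ 8^2 = 64 ≡ 64 (mod 617)
8^4 ≡ 64^2 = 4096 ≡ 394 (mod 617)
8^8 ≡ 394^2 = 155236 ≡ 369 (mod 617)
8^16 ≡ 369^2 = 136161 ≡ 421 (mod 617)
8^32 ≡ 421^2 = 177241 ≡ 162 (mod 617)
8^64 ≡ 162^2 = 26244 ≡ 330 (mod 617)
77 = 64 + 8 + 4 + 1 in binary powers of 2.
So 8^77 ≡ 330 · 369 · 394 · 8 ≡ 616 (mod 617).
Since 8^d ≡ 616 (mod 617), base 8 does not prove 617 composite.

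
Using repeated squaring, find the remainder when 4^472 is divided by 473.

4^1 ≡ 4 (mod 473)
4^2 ≡ 4^2 = 16 ≡ 16 (mod 473)
4^4 ≡ 16^2 = 256 ≡ 256 (mod 473)
4^8 ≡ 256^2 = 65536 ≡ 262 (mod 473)
4^16 ≡ 262^2 = 68644 ≡ 59 (mod 473)
4^32 ≡ 59^2 = 3481 ≡ 170 (mod 473)
4^64 ≡ 170^2 = 28900 ≡ 47 (mod 473)
4^128 ≡ 47^2 = 2209 ≡ 317 (mod 473)
4^256 ≡ 317^2 = 100489 ≡ 213 (mod 473)
472 = 256 + 128 + 64 + 16 + 8 in binary powers of 2.
So 4^472 ≡ 213 · 317 · 47 · 59 · 262 ≡ 236 (mod 473).
Since 236 ≠ 1, base 4 is a Fermat witness: 473 is composite.

236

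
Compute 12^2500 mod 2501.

12^1 ≡ 12 (mod 2501)
12^2 ≡ 12^2 = 144 ≡ 144 (mod 2501)
12^4 ≡ 144^2 = 20736 ≡ 728 (mod 2501)
12^8 ≡ 728^2 = 529984 ≡ 2273 (mod 2501)
12^16 ≡ 2273^2 = 5166529 ≡ 1964 (mod 2501)
12^32 ≡ 1964^2 = 3857296 ≡ 754 (mod 2501)
12^64 ≡ 754^2 = 568516 ≡ 789 (mod 2501)
12^128 ≡ 789^2 = 622521 ≡ 2273 (mod 2501)
12^256 ≡ 2273^2 = 5166529 ≡ 1964 (mod 2501)
12^512 ≡ 1964^2 = 3857296 ≡ 754 (mod 2501)
12^1024 ≡ 754^2 = 568516 ≡ 789 (mod 2501)
12^2048 ≡ 789^2 = 622521 ≡ 2273 (mod 2501)
2500 = 2048 + 256 + 128 + 64 + 4 in binary powers of 2.
So 12^2500 ≡ 2273 · 1964 · 2273 · 789 · 728 ≡ 901 (mod 2501).
Since 901 ≠ 1, base 12 is a Fermat witness: 2501 is composite.

901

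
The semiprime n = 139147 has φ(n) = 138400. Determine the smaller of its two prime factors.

φ(n) = (p−1)(q−1) = n − (p+q) + 1, so p + q = 139147 − 138400 + 1 = 748.
p and q are the roots of t² − 748t + 139147 = 0.
Discriminant: 748² − 4·139147 = 559504 − 556588 = 2916; √2916 = 54.
q = (748 − 54)/2 = 347, p = (748 + 54)/2 = 401.
Check: 347 · 401 = 139147.

347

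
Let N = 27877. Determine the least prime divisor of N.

27877 is odd.
Digit sum 31, not divisible by 3.
Ends in 7: not divisible by 5.
7: 27877 = 7·3982 + 3
11: 27877 = 11·2534 + 3
13: 27877 = 13·2144 + 5
17: 27877 = 17·1639 + 14
19: 27877 = 19·1467 + 4
23: 27877 = 23·1212 + 1
29: 27877 = 29·961 + 8
31: 27877 = 31·899 + 8
37: 27877 = 37·753 + 16
41: 27877 = 41·679 + 38
43: 27877 = 43·648 + 13
47: 27877 = 47·593 + 6
53: 27877 = 53·525 + 52
59: 27877 = 59·472 + 29
61: 27877 = 61·457

61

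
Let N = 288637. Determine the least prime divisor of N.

29

288637 is odd.
Digit sum 34, not divisible by 3.
Ends in 7: not divisible by 5.
7: 288637 = 7·41233 + 6
11: 288637 = 11·26239 + 8
13: 288637 = 13·22202 + 11
17: 288637 = 17·16978 + 11
19: 288637 = 19·15191 + 8
23: 288637 = 23·12549 + 10
29: 288637 = 29·9953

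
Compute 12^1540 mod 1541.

967

12^1 ≡ 12 (mod 1541)
12^2 ≡ 12^2 = 144 ≡ 144 (mod 1541)
12^4 ≡ 144^2 = 20736 ≡ 703 (mod 1541)
12^8 ≡ 703^2 = 494209 ≡ 1089 (mod 1541)
12^16 ≡ 1089^2 = 1185921 ≡ 892 (mod 1541)
12^32 ≡ 892^2 = 795664 ≡ 508 (mod 1541)
12^64 ≡ 508^2 = 258064 ≡ 717 (mod 1541)
12^128 ≡ 717^2 = 514089 ≡ 936 (mod 1541)
12^256 ≡ 936^2 = 876096 ≡ 808 (mod 1541)
12^512 ≡ 808^2 = 652864 ≡ 1021 (mod 1541)
12^1024 ≡ 1021^2 = 1042441 ≡ 725 (mod 1541)
1540 = 1024 + 512 + 4 in binary powers of 2.
So 12^1540 ≡ 725 · 1021 · 703 ≡ 967 (mod 1541).
Since 967 ≠ 1, base 12 is a Fermat witness: 1541 is composite.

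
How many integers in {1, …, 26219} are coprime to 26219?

Factor: 26219 = 157 · 167.
φ(26219) = (157−1) · (167−1) = 156 · 166 = 25896.

25896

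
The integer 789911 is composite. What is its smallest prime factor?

789911 is odd.
Digit sum 35, not divisible by 3.
Ends in 1: not divisible by 5.
7: 789911 = 7·112844 + 3
11: 789911 = 11·71810 + 1
13: 789911 = 13·60762 + 5
17: 789911 = 17·46465 + 6
19: 789911 = 19·41574 + 5
23: 789911 = 23·34343 + 22
29: 789911 = 29·27238 + 9
31: 789911 = 31·25481

31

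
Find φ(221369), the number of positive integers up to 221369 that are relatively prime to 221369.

Factor: 221369 = 19 · 61 · 191.
φ(221369) = (19−1) · (61−1) · (191−1) = 18 · 60 · 190 = 205200.

205200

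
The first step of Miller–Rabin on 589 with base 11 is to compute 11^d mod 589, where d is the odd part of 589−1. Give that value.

589 − 1 = 588 = 2^2 · 147, so d = 147.
11^1 ≡ 11 (mod 589)
11^2 ≡ 11^2 = 121 ≡ 121 (mod 589)
11^4 ≡ 121^2 = 14641 ≡ 505 (mod 589)
11^8 ≡ 505^2 = 255025 ≡ 577 (mod 589)
11^16 ≡ 577^2 = 332929 ≡ 144 (mod 589)
11^32 ≡ 144^2 = 20736 ≡ 121 (mod 589)
11^64 ≡ 121^2 = 14641 ≡ 505 (mod 589)
11^128 ≡ 505^2 = 255025 ≡ 577 (mod 589)
147 = 128 + 16 + 2 + 1 in binary powers of 2.
So 11^147 ≡ 577 · 144 · 121 · 11 ≡ 77 (mod 589).
Squaring chain: 77 → 39; never reaches −1, so base 11 is a Miller–Rabin witness that 589 is composite.

77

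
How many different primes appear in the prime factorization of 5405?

3

5405 = 5 · 1081
1081 = 23 · 47
5405 = 5 · 23 · 47, which has 3 distinct prime factors.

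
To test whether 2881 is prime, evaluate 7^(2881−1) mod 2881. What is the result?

560

7^1 ≡ 7 (mod 2881)
7^2 ≡ 7^2 = 49 ≡ 49 (mod 2881)
7^4 ≡ 49^2 = 2401 ≡ 2401 (mod 2881)
7^8 ≡ 2401^2 = 5764801 ≡ 2801 (mod 2881)
7^16 ≡ 2801^2 = 7845601 ≡ 638 (mod 2881)
7^32 ≡ 638^2 = 407044 ≡ 823 (mod 2881)
7^64 ≡ 823^2 = 677329 ≡ 294 (mod 2881)
7^128 ≡ 294^2 = 86436 ≡ 6 (mod 2881)
7^256 ≡ 6^2 = 36 ≡ 36 (mod 2881)
7^512 ≡ 36^2 = 1296 ≡ 1296 (mod 2881)
7^1024 ≡ 1296^2 = 1679616 ≡ 2874 (mod 2881)
7^2048 ≡ 2874^2 = 8259876 ≡ 49 (mod 2881)
2880 = 2048 + 512 + 256 + 64 in binary powers of 2.
So 7^2880 ≡ 49 · 1296 · 36 · 294 ≡ 560 (mod 2881).
Since 560 ≠ 1, base 7 is a Fermat witness: 2881 is composite.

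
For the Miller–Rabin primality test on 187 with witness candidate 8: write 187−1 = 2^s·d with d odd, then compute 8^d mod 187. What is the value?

187 − 1 = 186 = 2^1 · 93, so d = 93.
8^1 ≡ 8 (mod 187)
8^2 ≡ 8^2 = 64 ≡ 64 (mod 187)
8^4 ≡ 64^2 = 4096 ≡ 169 (mod 187)
8^8 ≡ 169^2 = 28561 ≡ 137 (mod 187)
8^16 ≡ 137^2 = 18769 ≡ 69 (mod 187)
8^32 ≡ 69^2 = 4761 ≡ 86 (mod 187)
8^64 ≡ 86^2 = 7396 ≡ 103 (mod 187)
93 = 64 + 16 + 8 + 4 + 1 in binary powers of 2.
So 8^93 ≡ 103 · 69 · 137 · 169 · 8 ≡ 94 (mod 187).
Squaring chain: 94; never reaches −1, so base 8 is a Miller–Rabin witness that 187 is composite.

94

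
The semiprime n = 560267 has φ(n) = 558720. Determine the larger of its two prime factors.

971

φ(n) = (p−1)(q−1) = n − (p+q) + 1, so p + q = 560267 − 558720 + 1 = 1548.
p and q are the roots of t² − 1548t + 560267 = 0.
Discriminant: 1548² − 4·560267 = 2396304 − 2241068 = 155236; √155236 = 394.
q = (1548 − 394)/2 = 577, p = (1548 + 394)/2 = 971.
Check: 577 · 971 = 560267.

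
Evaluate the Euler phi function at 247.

216

Factor: 247 = 13 · 19.
φ(247) = (13−1) · (19−1) = 12 · 18 = 216.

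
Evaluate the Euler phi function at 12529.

Factor: 12529 = 11 · 17 · 67.
φ(12529) = (11−1) · (17−1) · (67−1) = 10 · 16 · 66 = 10560.

10560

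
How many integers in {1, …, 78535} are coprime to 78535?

61824

Factor: 78535 = 5 · 113 · 139.
φ(78535) = (5−1) · (113−1) · (139−1) = 4 · 112 · 138 = 61824.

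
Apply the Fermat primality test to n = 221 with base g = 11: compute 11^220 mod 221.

81

11^1 ≡ 11 (mod 221)
11^2 ≡ 11^2 = 121 ≡ 121 (mod 221)
11^4 ≡ 121^2 = 14641 ≡ 55 (mod 221)
11^8 ≡ 55^2 = 3025 ≡ 152 (mod 221)
11^16 ≡ 152^2 = 23104 ≡ 120 (mod 221)
11^32 ≡ 120^2 = 14400 ≡ 35 (mod 221)
11^64 ≡ 35^2 = 1225 ≡ 120 (mod 221)
11^128 ≡ 120^2 = 14400 ≡ 35 (mod 221)
220 = 128 + 64 + 16 + 8 + 4 in binary powers of 2.
So 11^220 ≡ 35 · 120 · 120 · 152 · 55 ≡ 81 (mod 221).
Since 81 ≠ 1, base 11 is a Fermat witness: 221 is composite.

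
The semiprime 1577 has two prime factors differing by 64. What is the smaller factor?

19

Since p = q + 64, we have 1577 = q(q + 64), so q² + 64q − 1577 = 0.
Discriminant: 64² + 4·1577 = 4096 + 6308 = 10404; √10404 = 102.
q = (−64 + 102)/2 = 19, and p = q + 64 = 83.
Check: 19 · 83 = 1577.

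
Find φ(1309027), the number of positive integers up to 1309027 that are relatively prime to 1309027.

1270920

Factor: 1309027 = 71 · 103 · 179.
φ(1309027) = (71−1) · (103−1) · (179−1) = 70 · 102 · 178 = 1270920.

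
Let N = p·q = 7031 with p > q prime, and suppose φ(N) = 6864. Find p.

89

φ(n) = (p−1)(q−1) = n − (p+q) + 1, so p + q = 7031 − 6864 + 1 = 168.
p and q are the roots of t² − 168t + 7031 = 0.
Discriminant: 168² − 4·7031 = 28224 − 28124 = 100; √100 = 10.
q = (168 − 10)/2 = 79, p = (168 + 10)/2 = 89.
Check: 79 · 89 = 7031.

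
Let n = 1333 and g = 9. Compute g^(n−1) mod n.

9^1 ≡ 9 (mod 1333)
9^2 ≡ 9^2 = 81 ≡ 81 (mod 1333)
9^4 ≡ 81^2 = 6561 ≡ 1229 (mod 1333)
9^8 ≡ 1229^2 = 1510441 ≡ 152 (mod 1333)
9^16 ≡ 152^2 = 23104 ≡ 443 (mod 1333)
9^32 ≡ 443^2 = 196249 ≡ 298 (mod 1333)
9^64 ≡ 298^2 = 88804 ≡ 826 (mod 1333)
9^128 ≡ 826^2 = 682276 ≡ 1113 (mod 1333)
9^256 ≡ 1113^2 = 1238769 ≡ 412 (mod 1333)
9^512 ≡ 412^2 = 169744 ≡ 453 (mod 1333)
9^1024 ≡ 453^2 = 205209 ≡ 1260 (mod 1333)
1332 = 1024 + 256 + 32 + 16 + 4 in binary powers of 2.
So 9^1332 ≡ 1260 · 412 · 298 · 443 · 1229 ≡ 250 (mod 1333).
Since 250 ≠ 1, base 9 is a Fermat witness: 1333 is composite.

250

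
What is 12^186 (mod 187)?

12^1 ≡ 12 (mod 187)
12^2 ≡ 12^2 = 144 ≡ 144 (mod 187)
12^4 ≡ 144^2 = 20736 ≡ 166 (mod 187)
12^8 ≡ 166^2 = 27556 ≡ 67 (mod 187)
12^16 ≡ 67^2 = 4489 ≡ 1 (mod 187)
12^32 ≡ 1^2 = 1 ≡ 1 (mod 187)
12^64 ≡ 1^2 = 1 ≡ 1 (mod 187)
12^128 ≡ 1^2 = 1 ≡ 1 (mod 187)
186 = 128 + 32 + 16 + 8 + 2 in binary powers of 2.
So 12^186 ≡ 1 · 1 · 1 · 67 · 144 ≡ 111 (mod 187).
Since 111 ≠ 1, base 12 is a Fermat witness: 187 is composite.

111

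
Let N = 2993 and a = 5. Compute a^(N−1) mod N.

5^1 ≡ 5 (mod 2993)
5^2 ≡ 5^2 = 25 ≡ 25 (mod 2993)
5^4 ≡ 25^2 = 625 ≡ 625 (mod 2993)
5^8 ≡ 625^2 = 390625 ≡ 1535 (mod 2993)
5^16 ≡ 1535^2 = 2356225 ≡ 734 (mod 2993)
5^32 ≡ 734^2 = 538756 ≡ 16 (mod 2993)
5^64 ≡ 16^2 = 256 ≡ 256 (mod 2993)
5^128 ≡ 256^2 = 65536 ≡ 2683 (mod 2993)
5^256 ≡ 2683^2 = 7198489 ≡ 324 (mod 2993)
5^512 ≡ 324^2 = 104976 ≡ 221 (mod 2993)
5^1024 ≡ 221^2 = 48841 ≡ 953 (mod 2993)
5^2048 ≡ 953^2 = 908209 ≡ 1330 (mod 2993)
2992 = 2048 + 512 + 256 + 128 + 32 + 16 in binary powers of 2.
So 5^2992 ≡ 1330 · 221 · 324 · 2683 · 16 · 734 ≡ 1492 (mod 2993).
Since 1492 ≠ 1, base 5 is a Fermat witness: 2993 is composite.

1492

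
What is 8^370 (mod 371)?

8^1 ≡ 8 (mod 371)
8^2 ≡ 8^2 = 64 ≡ 64 (mod 371)
8^4 ≡ 64^2 = 4096 ≡ 15 (mod 371)
8^8 ≡ 15^2 = 225 ≡ 225 (mod 371)
8^16 ≡ 225^2 = 50625 ≡ 169 (mod 371)
8^32 ≡ 169^2 = 28561 ≡ 365 (mod 371)
8^64 ≡ 365^2 = 133225 ≡ 36 (mod 371)
8^128 ≡ 36^2 = 1296 ≡ 183 (mod 371)
8^256 ≡ 183^2 = 33489 ≡ 99 (mod 371)
370 = 256 + 64 + 32 + 16 + 2 in binary powers of 2.
So 8^370 ≡ 99 · 36 · 365 · 169 · 64 ≡ 218 (mod 371).
Since 218 ≠ 1, base 8 is a Fermat witness: 371 is composite.

218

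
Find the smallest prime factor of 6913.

6913 is odd.
Digit sum 19, not divisible by 3.
Ends in 3: not divisible by 5.
7: 6913 = 7·987 + 4
11: 6913 = 11·628 + 5
13: 6913 = 13·531 + 10
17: 6913 = 17·406 + 11
19: 6913 = 19·363 + 16
23: 6913 = 23·300 + 13
29: 6913 = 29·238 + 11
31: 6913 = 31·223

31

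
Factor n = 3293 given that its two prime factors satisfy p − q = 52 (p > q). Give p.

89

Since p = q + 52, we have 3293 = q(q + 52), so q² + 52q − 3293 = 0.
Discriminant: 52² + 4·3293 = 2704 + 13172 = 15876; √15876 = 126.
q = (−52 + 126)/2 = 37, and p = q + 52 = 89.
Check: 37 · 89 = 3293.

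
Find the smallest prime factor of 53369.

83

53369 is odd.
Digit sum 26, not divisible by 3.
Ends in 9: not divisible by 5.
7: 53369 = 7·7624 + 1
11: 53369 = 11·4851 + 8
13: 53369 = 13·4105 + 4
17: 53369 = 17·3139 + 6
19: 53369 = 19·2808 + 17
23: 53369 = 23·2320 + 9
29: 53369 = 29·1840 + 9
31: 53369 = 31·1721 + 18
37: 53369 = 37·1442 + 15
41: 53369 = 41·1301 + 28
43: 53369 = 43·1241 + 6
47: 53369 = 47·1135 + 24
53: 53369 = 53·1006 + 51
59: 53369 = 59·904 + 33
61: 53369 = 61·874 + 55
67: 53369 = 67·796 + 37
71: 53369 = 71·751 + 48
73: 53369 = 73·731 + 6
79: 53369 = 79·675 + 44
83: 53369 = 83·643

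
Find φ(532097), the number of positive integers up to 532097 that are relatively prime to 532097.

Factor: 532097 = 37 · 73 · 197.
φ(532097) = (37−1) · (73−1) · (197−1) = 36 · 72 · 196 = 508032.

508032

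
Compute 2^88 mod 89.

2^1 ≡ 2 (mod 89)
2^2 ≡ 2^2 = 4 ≡ 4 (mod 89)
2^4 ≡ 4^2 = 16 ≡ 16 (mod 89)
2^8 ≡ 16^2 = 256 ≡ 78 (mod 89)
2^16 ≡ 78^2 = 6084 ≡ 32 (mod 89)
2^32 ≡ 32^2 = 1024 ≡ 45 (mod 89)
2^64 ≡ 45^2 = 2025 ≡ 67 (mod 89)
88 = 64 + 16 + 8 in binary powers of 2.
So 2^88 ≡ 67 · 32 · 78 ≡ 1 (mod 89).
Since the result is 1, base 2 gives no evidence that 89 is composite.

1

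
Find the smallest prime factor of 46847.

46847 is odd.
Digit sum 29, not divisible by 3.
Ends in 7: not divisible by 5.
7: 46847 = 7·6692 + 3
11: 46847 = 11·4258 + 9
13: 46847 = 13·3603 + 8
17: 46847 = 17·2755 + 12
19: 46847 = 19·2465 + 12
23: 46847 = 23·2036 + 19
29: 46847 = 29·1615 + 12
31: 46847 = 31·1511 + 6
37: 46847 = 37·1266 + 5
41: 46847 = 41·1142 + 25
43: 46847 = 43·1089 + 20
47: 46847 = 47·996 + 35
53: 46847 = 53·883 + 48
59: 46847 = 59·794 + 1
61: 46847 = 61·767 + 60
67: 46847 = 67·699 + 14
71: 46847 = 71·659 + 58
73: 46847 = 73·641 + 54
79: 46847 = 79·593

79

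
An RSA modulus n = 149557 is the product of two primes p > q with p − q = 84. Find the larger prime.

Since p = q + 84, we have 149557 = q(q + 84), so q² + 84q − 149557 = 0.
Discriminant: 84² + 4·149557 = 7056 + 598228 = 605284; √605284 = 778.
q = (−84 + 778)/2 = 347, and p = q + 84 = 431.
Check: 347 · 431 = 149557.

431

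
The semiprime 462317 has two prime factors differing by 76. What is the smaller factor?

643

Since p = q + 76, we have 462317 = q(q + 76), so q² + 76q − 462317 = 0.
Discriminant: 76² + 4·462317 = 5776 + 1849268 = 1855044; √1855044 = 1362.
q = (−76 + 1362)/2 = 643, and p = q + 76 = 719.
Check: 643 · 719 = 462317.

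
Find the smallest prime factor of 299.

13

299 is odd.
Digit sum 20, not divisible by 3.
Ends in 9: not divisible by 5.
7: 299 = 7·42 + 5
11: 299 = 11·27 + 2
13: 299 = 13·23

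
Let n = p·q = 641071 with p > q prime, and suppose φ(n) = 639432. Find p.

φ(n) = (p−1)(q−1) = n − (p+q) + 1, so p + q = 641071 − 639432 + 1 = 1640.
p and q are the roots of t² − 1640t + 641071 = 0.
Discriminant: 1640² − 4·641071 = 2689600 − 2564284 = 125316; √125316 = 354.
q = (1640 − 354)/2 = 643, p = (1640 + 354)/2 = 997.
Check: 643 · 997 = 641071.

997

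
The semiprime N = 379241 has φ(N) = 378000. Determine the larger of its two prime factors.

701

φ(n) = (p−1)(q−1) = n − (p+q) + 1, so p + q = 379241 − 378000 + 1 = 1242.
p and q are the roots of t² − 1242t + 379241 = 0.
Discriminant: 1242² − 4·379241 = 1542564 − 1516964 = 25600; √25600 = 160.
q = (1242 − 160)/2 = 541, p = (1242 + 160)/2 = 701.
Check: 541 · 701 = 379241.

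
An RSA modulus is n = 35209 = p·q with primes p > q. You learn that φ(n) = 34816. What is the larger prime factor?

φ(n) = (p−1)(q−1) = n − (p+q) + 1, so p + q = 35209 − 34816 + 1 = 394.
p and q are the roots of t² − 394t + 35209 = 0.
Discriminant: 394² − 4·35209 = 155236 − 140836 = 14400; √14400 = 120.
q = (394 − 120)/2 = 137, p = (394 + 120)/2 = 257.
Check: 137 · 257 = 35209.

257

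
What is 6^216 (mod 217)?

1

6^1 ≡ 6 (mod 217)
6^2 ≡ 6^2 = 36 ≡ 36 (mod 217)
6^4 ≡ 36^2 = 1296 ≡ 211 (mod 217)
6^8 ≡ 211^2 = 44521 ≡ 36 (mod 217)
6^16 ≡ 36^2 = 1296 ≡ 211 (mod 217)
6^32 ≡ 211^2 = 44521 ≡ 36 (mod 217)
6^64 ≡ 36^2 = 1296 ≡ 211 (mod 217)
6^128 ≡ 211^2 = 44521 ≡ 36 (mod 217)
216 = 128 + 64 + 16 + 8 in binary powers of 2.
So 6^216 ≡ 36 · 211 · 211 · 36 ≡ 1 (mod 217).
Since the result is 1, base 6 gives no evidence that 217 is composite.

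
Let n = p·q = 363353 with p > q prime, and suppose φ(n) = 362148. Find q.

φ(n) = (p−1)(q−1) = n − (p+q) + 1, so p + q = 363353 − 362148 + 1 = 1206.
p and q are the roots of t² − 1206t + 363353 = 0.
Discriminant: 1206² − 4·363353 = 1454436 − 1453412 = 1024; √1024 = 32.
q = (1206 − 32)/2 = 587, p = (1206 + 32)/2 = 619.
Check: 587 · 619 = 363353.

587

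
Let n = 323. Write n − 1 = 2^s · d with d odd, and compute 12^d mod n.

46

323 − 1 = 322 = 2^1 · 161, so d = 161.
12^1 ≡ 12 (mod 323)
12^2 ≡ 12^2 = 144 ≡ 144 (mod 323)
12^4 ≡ 144^2 = 20736 ≡ 64 (mod 323)
12^8 ≡ 64^2 = 4096 ≡ 220 (mod 323)
12^16 ≡ 220^2 = 48400 ≡ 273 (mod 323)
12^32 ≡ 273^2 = 74529 ≡ 239 (mod 323)
12^64 ≡ 239^2 = 57121 ≡ 273 (mod 323)
12^128 ≡ 273^2 = 74529 ≡ 239 (mod 323)
161 = 128 + 32 + 1 in binary powers of 2.
So 12^161 ≡ 239 · 239 · 12 ≡ 46 (mod 323).
Squaring chain: 46; never reaches −1, so base 12 is a Miller–Rabin witness that 323 is composite.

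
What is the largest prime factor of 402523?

43

402523 = 11 · 36593
36593 = 23 · 1591
1591 = 37 · 43
43 is prime.
So 402523 = 11 · 23 · 37 · 43; the largest prime factor is 43.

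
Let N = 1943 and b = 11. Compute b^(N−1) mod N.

11^1 ≡ 11 (mod 1943)
11^2 ≡ 11^2 = 121 ≡ 121 (mod 1943)
11^4 ≡ 121^2 = 14641 ≡ 1040 (mod 1943)
11^8 ≡ 1040^2 = 1081600 ≡ 1292 (mod 1943)
11^16 ≡ 1292^2 = 1669264 ≡ 227 (mod 1943)
11^32 ≡ 227^2 = 51529 ≡ 1011 (mod 1943)
11^64 ≡ 1011^2 = 1022121 ≡ 103 (mod 1943)
11^128 ≡ 103^2 = 10609 ≡ 894 (mod 1943)
11^256 ≡ 894^2 = 799236 ≡ 663 (mod 1943)
11^512 ≡ 663^2 = 439569 ≡ 451 (mod 1943)
11^1024 ≡ 451^2 = 203401 ≡ 1329 (mod 1943)
1942 = 1024 + 512 + 256 + 128 + 16 + 4 + 2 in binary powers of 2.
So 11^1942 ≡ 1329 · 451 · 663 · 894 · 227 · 1040 · 121 ≡ 138 (mod 1943).
Since 138 ≠ 1, base 11 is a Fermat witness: 1943 is composite.

138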